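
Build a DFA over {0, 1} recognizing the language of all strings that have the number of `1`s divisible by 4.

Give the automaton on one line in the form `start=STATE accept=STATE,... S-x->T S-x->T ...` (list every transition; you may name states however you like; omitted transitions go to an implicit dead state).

The only thing that matters is how many `1`s have appeared, reduced mod 4. Use one state per residue: A for 0, …, D for 3. Reading `1` moves to the next residue; anything else stays put. A is accepting.
       0  1 
>* A   A  B 
   B   B  C 
   C   C  D 
   D   D  A 
(> = start, * = accepting)

start=A accept=A A-0->A A-1->B B-0->B B-1->C C-0->C C-1->D D-0->D D-1->A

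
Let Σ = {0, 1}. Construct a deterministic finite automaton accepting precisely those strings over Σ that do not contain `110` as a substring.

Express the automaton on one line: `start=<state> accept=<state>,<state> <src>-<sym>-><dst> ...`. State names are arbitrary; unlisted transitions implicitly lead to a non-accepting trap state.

start=A accept=A,B,C A-0->A A-1->B B-0->A B-1->C C-0->D C-1->C D-0->D D-1->D

This is the complement of 'contains `110`'. Use the same substring-matching states — A through D holding how much of `110` has just been matched — but flip the accepting set: everything except the trap D accepts.
       0  1 
>* A   A  B 
 * B   A  C 
 * C   D  C 
   D   D  D 
(> = start, * = accepting)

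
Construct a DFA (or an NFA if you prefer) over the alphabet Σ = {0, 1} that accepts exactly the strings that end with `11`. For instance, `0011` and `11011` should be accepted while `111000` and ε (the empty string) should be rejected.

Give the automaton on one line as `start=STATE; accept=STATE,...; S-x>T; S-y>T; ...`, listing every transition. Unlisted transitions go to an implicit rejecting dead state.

start=q0; accept=q2; q0-0>q0; q0-1>q1; q1-0>q0; q1-1>q2; q2-0>q0; q2-1>q2

Remember how much of `11` the current input suffix matches. State q0 means no match yet; q1 means the last symbol is `1`; q2 means the last 2 symbols are `11`. Only q2 accepts. On a mismatch, fall back to the longest proper suffix that is still a prefix of `11`.
With 3 states:
        0   1  
>  q0   q0  q1 
   q1   q0  q2 
 * q2   q0  q2 
(> = start, * = accepting)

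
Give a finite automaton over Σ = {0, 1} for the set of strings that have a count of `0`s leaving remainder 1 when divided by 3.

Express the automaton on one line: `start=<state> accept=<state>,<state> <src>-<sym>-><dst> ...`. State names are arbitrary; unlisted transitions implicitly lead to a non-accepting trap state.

The only thing that matters is how many `0`s have appeared, reduced mod 3. Use one state per residue: A for 0, …, C for 2. Reading `0` moves to the next residue; anything else stays put. B is accepting.
3 states suffice.
       0  1 
>  A   B  A 
 * B   C  B 
   C   A  C 
(> = start, * = accepting)

start=A accept=B A-0->B A-1->A B-0->C B-1->B C-0->A C-1->C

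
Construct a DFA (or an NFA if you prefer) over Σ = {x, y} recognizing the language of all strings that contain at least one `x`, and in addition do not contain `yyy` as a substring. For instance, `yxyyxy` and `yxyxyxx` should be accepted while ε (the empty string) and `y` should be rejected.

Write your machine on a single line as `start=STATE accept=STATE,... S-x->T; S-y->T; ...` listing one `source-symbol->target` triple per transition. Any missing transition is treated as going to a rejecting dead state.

start=A; accept=B,D,F; A-x->B; A-y->C; B-x->B; B-y->D; C-x->B; C-y->E; D-x->B; D-y->F; E-x->B; E-y->G; F-x->B; F-y->G; G-x->G; G-y->G

Run two small machines in parallel and take their product. The first has 3 states tracking the count of `x`s, saturating at 2; the second has 4 states tracking partial matches of the forbidden pattern `yyy`. A product state is a pair (one from each), accepting exactly when both do. Equivalent product states are then merged.
       x  y 
>  A   B  C 
 * B   B  D 
   C   B  E 
 * D   B  F 
   E   B  G 
 * F   B  G 
   G   G  G 
(> = start, * = accepting)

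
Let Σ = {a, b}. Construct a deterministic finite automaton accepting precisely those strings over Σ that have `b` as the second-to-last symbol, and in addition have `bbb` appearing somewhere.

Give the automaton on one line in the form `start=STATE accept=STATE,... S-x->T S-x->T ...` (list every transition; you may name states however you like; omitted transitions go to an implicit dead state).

start=S0 accept=S7,S8 S0-a->S1 S0-b->S2 S1-a->S3 S1-b->S4 S2-a->S5 S2-b->S6 S3-a->S3 S3-b->S4 S4-a->S5 S4-b->S6 S5-a->S3 S5-b->S4 S6-a->S5 S6-b->S7 S7-a->S8 S7-b->S7 S8-a->S9 S8-b->S10 S9-a->S9 S9-b->S10 S10-a->S8 S10-b->S7

Handle the two conditions separately and then intersect. One (7 states) tracks the last 2 symbols read; the other (4 states) tracks whether and how much of `bbb` has been seen. Each combined state is a pair, one component from each; accept when both components accept.
An 11-state machine:
          a    b  
>  S0     S1   S2 
   S1     S3   S4 
   S2     S5   S6 
   S3     S3   S4 
   S4     S5   S6 
   S5     S3   S4 
   S6     S5   S7 
 * S7     S8   S7 
 * S8     S9  S10 
   S9     S9  S10 
   S10    S8   S7 
(> = start, * = accepting)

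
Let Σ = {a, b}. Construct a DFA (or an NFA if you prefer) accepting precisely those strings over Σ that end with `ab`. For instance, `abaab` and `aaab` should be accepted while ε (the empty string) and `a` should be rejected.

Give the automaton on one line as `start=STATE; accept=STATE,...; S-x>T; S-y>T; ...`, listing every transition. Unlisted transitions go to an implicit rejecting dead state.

start=q0; accept=q2; q0-a>q1; q0-b>q0; q1-a>q1; q1-b>q2; q2-a>q1; q2-b>q0

Let each state record the length of the longest suffix of the input read so far that is also a prefix of `ab`. q1 means the last symbol is `a`; q2 means the last 2 symbols are `ab`. Accept only at q2, where the string currently ends in `ab`.
With 3 states:
        a   b  
>  q0   q1  q0 
   q1   q1  q2 
 * q2   q1  q0 
(> = start, * = accepting)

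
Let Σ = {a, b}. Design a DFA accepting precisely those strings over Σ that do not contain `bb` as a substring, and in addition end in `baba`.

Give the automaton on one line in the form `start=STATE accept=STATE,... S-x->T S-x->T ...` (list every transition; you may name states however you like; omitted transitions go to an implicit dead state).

start=q0 accept=q5 q0-a->q0 q0-b->q1 q1-a->q2 q1-b->q3 q2-a->q0 q2-b->q4 q3-a->q3 q3-b->q3 q4-a->q5 q4-b->q3 q5-a->q0 q5-b->q4

Handle the two conditions separately and then intersect. One (3 states) tracks partial matches of the forbidden pattern `bb`; the other (5 states) tracks how much of the suffix `baba` has currently been matched. Each combined state is a pair, one component from each; accept when both components accept. Minimizing collapses redundant product states.
6 states suffice.
        a   b  
>  q0   q0  q1 
   q1   q2  q3 
   q2   q0  q4 
   q3   q3  q3 
   q4   q5  q3 
 * q5   q0  q4 
(> = start, * = accepting)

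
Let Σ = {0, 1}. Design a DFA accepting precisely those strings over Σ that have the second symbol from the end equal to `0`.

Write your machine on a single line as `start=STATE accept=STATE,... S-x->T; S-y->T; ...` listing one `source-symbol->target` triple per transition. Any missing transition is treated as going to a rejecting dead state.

Because acceptance depends on a position counted from the end, the machine has to buffer the most recent 2 symbols. Make each state the string of the last up-to-2 symbols read; on input `x` shift the window left and append `x`. Accept when the buffered window has length 2 and begins with `0`.
       0  1 
>  A   B  C 
   B   D  E 
   C   F  G 
 * D   D  E 
 * E   F  G 
   F   D  E 
   G   F  G 
(> = start, * = accepting)

start=A; accept=D,E; A-0->B; A-1->C; B-0->D; B-1->E; C-0->F; C-1->G; D-0->D; D-1->E; E-0->F; E-1->G; F-0->D; F-1->E; G-0->F; G-1->G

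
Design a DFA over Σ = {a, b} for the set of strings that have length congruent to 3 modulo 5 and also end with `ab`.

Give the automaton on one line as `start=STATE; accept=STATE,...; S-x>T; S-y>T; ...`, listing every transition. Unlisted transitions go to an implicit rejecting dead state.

Build one automaton per condition and run them in lockstep. The first has 5 states tracking the input length modulo 5; the second has 3 states tracking how much of the suffix `ab` has currently been matched. A product state is a pair (one from each), accepting exactly when both do.
A 15-state machine:
          a    b  
>  q0     q1   q2 
   q1     q3   q4 
   q2     q3   q5 
   q3     q6   q7 
   q4     q6   q8 
   q5     q6   q8 
   q6     q9  q10 
 * q7     q9  q11 
   q8     q9  q11 
   q9    q12  q13 
   q10   q12   q0 
   q11   q12   q0 
   q12    q1  q14 
   q13    q1   q2 
   q14    q3   q5 
(> = start, * = accepting)

start=q0; accept=q7; q0-a>q1; q0-b>q2; q1-a>q3; q1-b>q4; q2-a>q3; q2-b>q5; q3-a>q6; q3-b>q7; q4-a>q6; q4-b>q8; q5-a>q6; q5-b>q8; q6-a>q9; q6-b>q10; q7-a>q9; q7-b>q11; q8-a>q9; q8-b>q11; q9-a>q12; q9-b>q13; q10-a>q12; q10-b>q0; q11-a>q12; q11-b>q0; q12-a>q1; q12-b>q14; q13-a>q1; q13-b>q2; q14-a>q3; q14-b>q5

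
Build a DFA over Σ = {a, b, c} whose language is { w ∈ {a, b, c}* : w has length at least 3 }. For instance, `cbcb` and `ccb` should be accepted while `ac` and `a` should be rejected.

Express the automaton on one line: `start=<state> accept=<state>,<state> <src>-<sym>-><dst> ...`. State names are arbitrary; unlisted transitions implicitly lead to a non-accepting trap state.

Count input length up to 4: every symbol moves from s0 toward s4, which means 'more than 3' and absorbs. Accept from {s3, s4}.
5 states suffice.
        a   b   c  
>  s0   s1  s1  s1 
   s1   s2  s2  s2 
   s2   s3  s3  s3 
 * s3   s4  s4  s4 
 * s4   s4  s4  s4 
(> = start, * = accepting)

start=s0 accept=s3,s4 s0-a->s1 s0-b->s1 s0-c->s1 s1-a->s2 s1-b->s2 s1-c->s2 s2-a->s3 s2-b->s3 s2-c->s3 s3-a->s4 s3-b->s4 s3-c->s4 s4-a->s4 s4-b->s4 s4-c->s4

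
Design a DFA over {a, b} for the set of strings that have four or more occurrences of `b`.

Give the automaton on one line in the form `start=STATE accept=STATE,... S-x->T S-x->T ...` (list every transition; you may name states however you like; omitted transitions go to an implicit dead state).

Count `b`s, saturating at 5: states S0 through S4 mean 0 through 4 `b`s seen; S5 means more than 4. Each `b` increments (capped at S5); other symbols loop. Accept from {S4, S5}.
6 states suffice.
        a   b  
>  S0   S0  S1 
   S1   S1  S2 
   S2   S2  S3 
   S3   S3  S4 
 * S4   S4  S5 
 * S5   S5  S5 
(> = start, * = accepting)

start=S0 accept=S4,S5 S0-a->S0 S0-b->S1 S1-a->S1 S1-b->S2 S2-a->S2 S2-b->S3 S3-a->S3 S3-b->S4 S4-a->S4 S4-b->S5 S5-a->S5 S5-b->S5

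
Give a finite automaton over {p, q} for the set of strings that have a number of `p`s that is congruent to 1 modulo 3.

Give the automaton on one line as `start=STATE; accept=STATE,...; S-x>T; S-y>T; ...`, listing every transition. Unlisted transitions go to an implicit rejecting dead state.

The only thing that matters is how many `p`s have appeared, reduced mod 3. Use one state per residue: s0 for 0, …, s2 for 2. Reading `p` moves to the next residue; anything else stays put. s1 is accepting.
A 3-state machine:
        p   q  
>  s0   s1  s0 
 * s1   s2  s1 
   s2   s0  s2 
(> = start, * = accepting)

start=s0; accept=s1; s0-p>s1; s0-q>s0; s1-p>s2; s1-q>s1; s2-p>s0; s2-q>s2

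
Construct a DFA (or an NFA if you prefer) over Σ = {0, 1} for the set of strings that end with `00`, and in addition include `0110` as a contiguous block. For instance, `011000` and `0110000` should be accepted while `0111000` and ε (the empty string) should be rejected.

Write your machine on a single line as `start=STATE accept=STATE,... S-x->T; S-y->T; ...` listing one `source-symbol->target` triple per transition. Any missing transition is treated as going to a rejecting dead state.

start=q0; accept=q5; q0-0->q1; q0-1->q0; q1-0->q1; q1-1->q2; q2-0->q1; q2-1->q3; q3-0->q4; q3-1->q0; q4-0->q5; q4-1->q6; q5-0->q5; q5-1->q6; q6-0->q4; q6-1->q6

Build one automaton per condition and run them in lockstep. The first has 3 states tracking how much of the suffix `00` has currently been matched; the second has 5 states tracking whether and how much of `0110` has been seen. A product state is a pair (one from each), accepting exactly when both do. After merging equivalent states the machine shrinks.
With 7 states:
        0   1  
>  q0   q1  q0 
   q1   q1  q2 
   q2   q1  q3 
   q3   q4  q0 
   q4   q5  q6 
 * q5   q5  q6 
   q6   q4  q6 
(> = start, * = accepting)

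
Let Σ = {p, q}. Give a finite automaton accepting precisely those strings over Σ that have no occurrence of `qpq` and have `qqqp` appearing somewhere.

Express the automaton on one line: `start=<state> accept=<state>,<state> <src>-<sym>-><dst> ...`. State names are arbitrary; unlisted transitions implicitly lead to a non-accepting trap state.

start=s0 accept=s6,s7,s8 s0-p->s0 s0-q->s1 s1-p->s2 s1-q->s3 s2-p->s0 s2-q->s4 s3-p->s2 s3-q->s5 s4-p->s4 s4-q->s4 s5-p->s6 s5-q->s5 s6-p->s7 s6-q->s4 s7-p->s7 s7-q->s8 s8-p->s6 s8-q->s8

Build one automaton per condition and run them in lockstep. The first has 4 states tracking partial matches of the forbidden pattern `qpq`; the second has 5 states tracking whether and how much of `qqqp` has been seen. A product state is a pair (one from each), accepting exactly when both do. Minimizing collapses redundant product states.
With 9 states:
        p   q  
>  s0   s0  s1 
   s1   s2  s3 
   s2   s0  s4 
   s3   s2  s5 
   s4   s4  s4 
   s5   s6  s5 
 * s6   s7  s4 
 * s7   s7  s8 
 * s8   s6  s8 
(> = start, * = accepting)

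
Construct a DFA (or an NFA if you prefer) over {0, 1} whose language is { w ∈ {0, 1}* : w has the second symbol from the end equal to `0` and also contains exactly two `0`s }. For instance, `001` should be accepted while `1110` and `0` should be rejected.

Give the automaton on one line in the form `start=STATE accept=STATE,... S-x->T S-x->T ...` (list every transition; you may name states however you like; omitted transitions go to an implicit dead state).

Run two small machines in parallel and take their product. One (7 states) tracks the last 2 symbols read; the other (4 states) tracks the count of `0`s, saturating at 3. Each combined state is a pair, one component from each; accept when both components accept.
A 15-state machine:
          0    1  
>  q0     q1   q2 
   q1     q3   q4 
   q2     q5   q6 
 * q3     q7   q8 
   q4     q9  q10 
   q5     q3   q4 
   q6     q5   q6 
   q7     q7  q11 
 * q8    q12  q13 
   q9     q7   q8 
   q10    q9  q10 
   q11   q12  q14 
   q12    q7  q11 
   q13   q12  q13 
   q14   q12  q14 
(> = start, * = accepting)

start=q0 accept=q3,q8 q0-0->q1 q0-1->q2 q1-0->q3 q1-1->q4 q2-0->q5 q2-1->q6 q3-0->q7 q3-1->q8 q4-0->q9 q4-1->q10 q5-0->q3 q5-1->q4 q6-0->q5 q6-1->q6 q7-0->q7 q7-1->q11 q8-0->q12 q8-1->q13 q9-0->q7 q9-1->q8 q10-0->q9 q10-1->q10 q11-0->q12 q11-1->q14 q12-0->q7 q12-1->q11 q13-0->q12 q13-1->q13 q14-0->q12 q14-1->q14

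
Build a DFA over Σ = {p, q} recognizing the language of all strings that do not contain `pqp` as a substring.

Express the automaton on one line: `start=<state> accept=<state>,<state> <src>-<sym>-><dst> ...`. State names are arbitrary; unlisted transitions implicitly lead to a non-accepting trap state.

start=S0 accept=S0,S1,S2 S0-p->S1 S0-q->S0 S1-p->S1 S1-q->S2 S2-p->S3 S2-q->S0 S3-p->S3 S3-q->S3

Track partial matches of the forbidden pattern `pqp`. State S3 is a dead state reached once `pqp` has occurred; every other state accepts. S0 means no part of `pqp` is currently matched.
With 4 states:
        p   q  
>* S0   S1  S0 
 * S1   S1  S2 
 * S2   S3  S0 
   S3   S3  S3 
(> = start, * = accepting)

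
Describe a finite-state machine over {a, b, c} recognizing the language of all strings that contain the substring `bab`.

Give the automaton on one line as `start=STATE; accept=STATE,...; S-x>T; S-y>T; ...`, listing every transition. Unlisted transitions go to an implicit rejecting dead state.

States q0..q2 record the length of the longest prefix of `bab` that matches the current input suffix. Reaching q3 means `bab` has been seen, and we stay there forever. Accept from q3.
With 4 states:
        a   b   c  
>  q0   q0  q1  q0 
   q1   q2  q1  q0 
   q2   q0  q3  q0 
 * q3   q3  q3  q3 
(> = start, * = accepting)

start=q0; accept=q3; q0-a>q0; q0-b>q1; q0-c>q0; q1-a>q2; q1-b>q1; q1-c>q0; q2-a>q0; q2-b>q3; q2-c>q0; q3-a>q3; q3-b>q3; q3-c>q3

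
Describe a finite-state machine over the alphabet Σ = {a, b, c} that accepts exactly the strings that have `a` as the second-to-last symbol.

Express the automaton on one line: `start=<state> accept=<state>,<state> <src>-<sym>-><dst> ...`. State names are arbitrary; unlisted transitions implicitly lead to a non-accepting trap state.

start=q0 accept=q4,q5,q6 q0-a->q1 q0-b->q2 q0-c->q3 q1-a->q4 q1-b->q5 q1-c->q6 q2-a->q7 q2-b->q8 q2-c->q9 q3-a->q10 q3-b->q11 q3-c->q12 q4-a->q4 q4-b->q5 q4-c->q6 q5-a->q7 q5-b->q8 q5-c->q9 q6-a->q10 q6-b->q11 q6-c->q12 q7-a->q4 q7-b->q5 q7-c->q6 q8-a->q7 q8-b->q8 q8-c->q9 q9-a->q10 q9-b->q11 q9-c->q12 q10-a->q4 q10-b->q5 q10-c->q6 q11-a->q7 q11-b->q8 q11-c->q9 q12-a->q10 q12-b->q11 q12-c->q12

Because acceptance depends on a position counted from the end, the machine has to buffer the most recent 2 symbols. Make each state the string of the last up-to-2 symbols read; on input `x` shift the window left and append `x`. Accept when the buffered window has length 2 and begins with `a`.
13 states suffice.
          a    b    c  
>  q0     q1   q2   q3 
   q1     q4   q5   q6 
   q2     q7   q8   q9 
   q3    q10  q11  q12 
 * q4     q4   q5   q6 
 * q5     q7   q8   q9 
 * q6    q10  q11  q12 
   q7     q4   q5   q6 
   q8     q7   q8   q9 
   q9    q10  q11  q12 
   q10    q4   q5   q6 
   q11    q7   q8   q9 
   q12   q10  q11  q12 
(> = start, * = accepting)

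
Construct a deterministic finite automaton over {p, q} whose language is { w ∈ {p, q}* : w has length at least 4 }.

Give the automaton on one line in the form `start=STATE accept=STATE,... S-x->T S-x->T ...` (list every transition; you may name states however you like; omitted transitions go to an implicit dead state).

start=S0 accept=S4,S5 S0-p->S1 S0-q->S1 S1-p->S2 S1-q->S2 S2-p->S3 S2-q->S3 S3-p->S4 S3-q->S4 S4-p->S5 S4-q->S5 S5-p->S5 S5-q->S5

We only need to distinguish lengths 0, 1, …, 4, and '>4'. Chain S0 → S1 → S2 → S3 → S4 → S5 on every symbol, with S5 looping. Accepting states: {S4, S5}.
6 states suffice.
        p   q  
>  S0   S1  S1 
   S1   S2  S2 
   S2   S3  S3 
   S3   S4  S4 
 * S4   S5  S5 
 * S5   S5  S5 
(> = start, * = accepting)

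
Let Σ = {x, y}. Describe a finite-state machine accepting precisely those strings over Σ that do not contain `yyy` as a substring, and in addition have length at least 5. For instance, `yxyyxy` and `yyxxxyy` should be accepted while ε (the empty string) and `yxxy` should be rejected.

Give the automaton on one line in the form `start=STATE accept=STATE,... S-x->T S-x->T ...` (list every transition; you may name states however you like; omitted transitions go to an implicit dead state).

Run two small machines in parallel and take their product. One (4 states) tracks partial matches of the forbidden pattern `yyy`; the other (7 states) tracks the input length, saturating at 6. Each combined state is a pair, one component from each; accept when both components accept. Minimizing collapses redundant product states.
          x    y  
>  s0     s1   s2 
   s1     s3   s4 
   s2     s3   s5 
   s3     s6   s7 
   s4     s6   s8 
   s5     s6   s9 
   s6    s10  s11 
   s7    s10  s12 
   s8    s10   s9 
   s9     s9   s9 
   s10   s13  s14 
   s11   s13  s15 
   s12   s13   s9 
 * s13   s13  s14 
 * s14   s13  s15 
 * s15   s13   s9 
(> = start, * = accepting)

start=s0 accept=s13,s14,s15 s0-x->s1 s0-y->s2 s1-x->s3 s1-y->s4 s2-x->s3 s2-y->s5 s3-x->s6 s3-y->s7 s4-x->s6 s4-y->s8 s5-x->s6 s5-y->s9 s6-x->s10 s6-y->s11 s7-x->s10 s7-y->s12 s8-x->s10 s8-y->s9 s9-x->s9 s9-y->s9 s10-x->s13 s10-y->s14 s11-x->s13 s11-y->s15 s12-x->s13 s12-y->s9 s13-x->s13 s13-y->s14 s14-x->s13 s14-y->s15 s15-x->s13 s15-y->s9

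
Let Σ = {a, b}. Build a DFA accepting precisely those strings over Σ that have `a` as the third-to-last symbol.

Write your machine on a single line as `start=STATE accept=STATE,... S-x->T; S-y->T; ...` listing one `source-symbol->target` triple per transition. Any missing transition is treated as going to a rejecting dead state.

start=q0; accept=q7,q8,q9,q10; q0-a->q1; q0-b->q2; q1-a->q3; q1-b->q4; q2-a->q5; q2-b->q6; q3-a->q7; q3-b->q8; q4-a->q9; q4-b->q10; q5-a->q11; q5-b->q12; q6-a->q13; q6-b->q14; q7-a->q7; q7-b->q8; q8-a->q9; q8-b->q10; q9-a->q11; q9-b->q12; q10-a->q13; q10-b->q14; q11-a->q7; q11-b->q8; q12-a->q9; q12-b->q10; q13-a->q11; q13-b->q12; q14-a->q13; q14-b->q14

A DFA must remember the last 3 symbols (since which symbol is third-to-last isn't known until the input ends). Use one state per possible window of the last ≤3 symbols; accept from those whose window starts with `a`.
A 15-state machine:
          a    b  
>  q0     q1   q2 
   q1     q3   q4 
   q2     q5   q6 
   q3     q7   q8 
   q4     q9  q10 
   q5    q11  q12 
   q6    q13  q14 
 * q7     q7   q8 
 * q8     q9  q10 
 * q9    q11  q12 
 * q10   q13  q14 
   q11    q7   q8 
   q12    q9  q10 
   q13   q11  q12 
   q14   q13  q14 
(> = start, * = accepting)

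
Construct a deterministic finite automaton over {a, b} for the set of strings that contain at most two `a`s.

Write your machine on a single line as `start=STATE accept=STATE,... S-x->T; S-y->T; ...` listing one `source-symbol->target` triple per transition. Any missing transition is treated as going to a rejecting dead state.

start=q0; accept=q0,q1,q2; q0-a->q1; q0-b->q0; q1-a->q2; q1-b->q1; q2-a->q3; q2-b->q2; q3-a->q3; q3-b->q3

Count `a`s, saturating at 3: states q0 through q2 mean 0 through 2 `a`s seen; q3 means more than 2. Each `a` increments (capped at q3); other symbols loop. Accept from {q0, q1, q2}.
4 states suffice.
        a   b  
>* q0   q1  q0 
 * q1   q2  q1 
 * q2   q3  q2 
   q3   q3  q3 
(> = start, * = accepting)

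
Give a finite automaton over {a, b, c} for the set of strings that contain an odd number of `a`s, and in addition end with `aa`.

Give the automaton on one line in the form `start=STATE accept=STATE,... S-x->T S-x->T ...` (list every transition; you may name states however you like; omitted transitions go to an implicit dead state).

start=q0 accept=q3 q0-a->q1 q0-b->q0 q0-c->q0 q1-a->q2 q1-b->q1 q1-c->q1 q2-a->q3 q2-b->q0 q2-c->q0 q3-a->q2 q3-b->q1 q3-c->q1

Run two small machines in parallel and take their product. The first has 2 states tracking the count of `a`s modulo 2; the second has 3 states tracking how much of the suffix `aa` has currently been matched. A product state is a pair (one from each), accepting exactly when both do. Minimizing collapses redundant product states.
        a   b   c  
>  q0   q1  q0  q0 
   q1   q2  q1  q1 
   q2   q3  q0  q0 
 * q3   q2  q1  q1 
(> = start, * = accepting)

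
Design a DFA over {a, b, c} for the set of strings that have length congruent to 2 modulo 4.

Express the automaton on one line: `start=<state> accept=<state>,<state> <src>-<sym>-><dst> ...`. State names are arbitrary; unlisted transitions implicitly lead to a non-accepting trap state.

Only the length mod 4 matters, so use a 4-cycle: from any state, every input symbol moves to the next state, wrapping S3 back to S0. Mark S2 accepting.
4 states suffice.
        a   b   c  
>  S0   S1  S1  S1 
   S1   S2  S2  S2 
 * S2   S3  S3  S3 
   S3   S0  S0  S0 
(> = start, * = accepting)

start=S0 accept=S2 S0-a->S1 S0-b->S1 S0-c->S1 S1-a->S2 S1-b->S2 S1-c->S2 S2-a->S3 S2-b->S3 S2-c->S3 S3-a->S0 S3-b->S0 S3-c->S0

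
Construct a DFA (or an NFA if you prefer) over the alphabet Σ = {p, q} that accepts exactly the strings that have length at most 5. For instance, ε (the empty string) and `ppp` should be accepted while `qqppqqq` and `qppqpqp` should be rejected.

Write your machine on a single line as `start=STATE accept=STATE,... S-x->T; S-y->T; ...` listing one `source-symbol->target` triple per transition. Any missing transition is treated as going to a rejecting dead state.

start=A; accept=A,B,C,D,E,F; A-p->B; A-q->B; B-p->C; B-q->C; C-p->D; C-q->D; D-p->E; D-q->E; E-p->F; E-q->F; F-p->G; F-q->G; G-p->G; G-q->G

Count input length up to 6: every symbol moves from A toward G, which means 'more than 5' and absorbs. Accept from {A, B, C, D, E, F}.
7 states suffice.
       p  q 
>* A   B  B 
 * B   C  C 
 * C   D  D 
 * D   E  E 
 * E   F  F 
 * F   G  G 
   G   G  G 
(> = start, * = accepting)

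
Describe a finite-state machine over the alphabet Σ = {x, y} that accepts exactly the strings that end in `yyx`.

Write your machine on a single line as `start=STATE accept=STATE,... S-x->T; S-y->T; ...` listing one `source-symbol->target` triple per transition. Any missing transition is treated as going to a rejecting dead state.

Remember how much of `yyx` the current input suffix matches. State S0 means no match yet; S1 means the last symbol is `y`; S2 means the last 2 symbols are `yy`; S3 means the last 3 symbols are `yyx`. Only S3 accepts. On a mismatch, fall back to the longest proper suffix that is still a prefix of `yyx`.
With 4 states:
        x   y  
>  S0   S0  S1 
   S1   S0  S2 
   S2   S3  S2 
 * S3   S0  S1 
(> = start, * = accepting)

start=S0; accept=S3; S0-x->S0; S0-y->S1; S1-x->S0; S1-y->S2; S2-x->S3; S2-y->S2; S3-x->S0; S3-y->S1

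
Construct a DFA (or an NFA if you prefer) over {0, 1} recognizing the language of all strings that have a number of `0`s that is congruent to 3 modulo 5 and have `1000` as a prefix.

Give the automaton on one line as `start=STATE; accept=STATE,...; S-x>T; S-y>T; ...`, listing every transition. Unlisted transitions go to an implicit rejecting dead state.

start=s0; accept=s5; s0-0>s1; s0-1>s2; s1-0>s1; s1-1>s1; s2-0>s3; s2-1>s1; s3-0>s4; s3-1>s1; s4-0>s5; s4-1>s1; s5-0>s6; s5-1>s5; s6-0>s7; s6-1>s6; s7-0>s8; s7-1>s7; s8-0>s9; s8-1>s8; s9-0>s5; s9-1>s9

Build one automaton per condition and run them in lockstep. One (5 states) tracks the count of `0`s modulo 5; the other (6 states) tracks whether the input so far still matches the prefix `1000`. Each combined state is a pair, one component from each; accept when both components accept. After merging equivalent states the machine shrinks.
With 10 states:
        0   1  
>  s0   s1  s2 
   s1   s1  s1 
   s2   s3  s1 
   s3   s4  s1 
   s4   s5  s1 
 * s5   s6  s5 
   s6   s7  s6 
   s7   s8  s7 
   s8   s9  s8 
   s9   s5  s9 
(> = start, * = accepting)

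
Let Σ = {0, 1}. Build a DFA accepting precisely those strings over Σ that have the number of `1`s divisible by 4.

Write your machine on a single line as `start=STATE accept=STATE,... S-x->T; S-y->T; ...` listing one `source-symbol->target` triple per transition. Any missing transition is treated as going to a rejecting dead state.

The only thing that matters is how many `1`s have appeared, reduced mod 4. Use one state per residue: q0 for 0, …, q3 for 3. Reading `1` moves to the next residue; anything else stays put. q0 is accepting.
        0   1  
>* q0   q0  q1 
   q1   q1  q2 
   q2   q2  q3 
   q3   q3  q0 
(> = start, * = accepting)

start=q0; accept=q0; q0-0->q0; q0-1->q1; q1-0->q1; q1-1->q2; q2-0->q2; q2-1->q3; q3-0->q3; q3-1->q0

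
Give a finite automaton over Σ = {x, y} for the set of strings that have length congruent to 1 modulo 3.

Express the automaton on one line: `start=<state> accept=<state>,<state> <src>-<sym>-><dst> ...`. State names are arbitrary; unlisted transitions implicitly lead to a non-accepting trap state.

start=s0 accept=s1 s0-x->s1 s0-y->s1 s1-x->s2 s1-y->s2 s2-x->s0 s2-y->s0

Only the length mod 3 matters, so use a 3-cycle: from any state, every input symbol moves to the next state, wrapping s2 back to s0. Mark s1 accepting.
A 3-state machine:
        x   y  
>  s0   s1  s1 
 * s1   s2  s2 
   s2   s0  s0 
(> = start, * = accepting)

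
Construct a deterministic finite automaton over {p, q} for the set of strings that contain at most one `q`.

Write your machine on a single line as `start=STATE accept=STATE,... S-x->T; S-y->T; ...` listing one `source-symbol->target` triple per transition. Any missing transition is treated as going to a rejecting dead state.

start=A; accept=A,B; A-p->A; A-q->B; B-p->B; B-q->C; C-p->C; C-q->C

Only the number of `q`s matters, and only up to 2. Make a chain A → B → C advanced by each `q` (with C absorbing); every other symbol self-loops. The accepting set is {A, B}.
3 states suffice.
       p  q 
>* A   A  B 
 * B   B  C 
   C   C  C 
(> = start, * = accepting)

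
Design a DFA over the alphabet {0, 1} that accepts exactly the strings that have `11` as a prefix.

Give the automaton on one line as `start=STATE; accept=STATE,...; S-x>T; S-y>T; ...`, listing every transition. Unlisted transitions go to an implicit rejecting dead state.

start=S0; accept=S2; S0-0>S3; S0-1>S1; S1-0>S3; S1-1>S2; S2-0>S2; S2-1>S2; S3-0>S3; S3-1>S3

Check the first 2 symbols one by one: S0 through S1 record how many have matched `11` so far; any wrong symbol goes to the dead state S3. After all 2 match we enter the accepting sink S2.
With 4 states:
        0   1  
>  S0   S3  S1 
   S1   S3  S2 
 * S2   S2  S2 
   S3   S3  S3 
(> = start, * = accepting)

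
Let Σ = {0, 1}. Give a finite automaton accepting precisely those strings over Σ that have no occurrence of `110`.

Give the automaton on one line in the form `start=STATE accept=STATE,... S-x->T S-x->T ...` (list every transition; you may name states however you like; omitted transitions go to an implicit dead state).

start=A accept=A,B,C A-0->A A-1->B B-0->A B-1->C C-0->D C-1->C D-0->D D-1->D

This is the complement of 'contains `110`'. Use the same substring-matching states — A through D holding how much of `110` has just been matched — but flip the accepting set: everything except the trap D accepts.
A 4-state machine:
       0  1 
>* A   A  B 
 * B   A  C 
 * C   D  C 
   D   D  D 
(> = start, * = accepting)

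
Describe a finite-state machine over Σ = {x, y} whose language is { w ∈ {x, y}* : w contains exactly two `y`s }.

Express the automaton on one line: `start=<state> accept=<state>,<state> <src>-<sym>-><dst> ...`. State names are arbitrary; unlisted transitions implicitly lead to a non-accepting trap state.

start=s0 accept=s2 s0-x->s0 s0-y->s1 s1-x->s1 s1-y->s2 s2-x->s2 s2-y->s3 s3-x->s3 s3-y->s3

Only the number of `y`s matters, and only up to 3. Make a chain s0 → s1 → s2 → s3 advanced by each `y` (with s3 absorbing); every other symbol self-loops. The accepting set is {s2}.
4 states suffice.
        x   y  
>  s0   s0  s1 
   s1   s1  s2 
 * s2   s2  s3 
   s3   s3  s3 
(> = start, * = accepting)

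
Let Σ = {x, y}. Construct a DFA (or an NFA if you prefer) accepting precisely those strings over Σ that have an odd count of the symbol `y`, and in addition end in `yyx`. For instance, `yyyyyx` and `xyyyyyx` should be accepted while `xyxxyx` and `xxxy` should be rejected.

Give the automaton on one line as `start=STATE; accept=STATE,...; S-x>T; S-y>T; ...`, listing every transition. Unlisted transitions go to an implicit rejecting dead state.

start=q0; accept=q7; q0-x>q0; q0-y>q1; q1-x>q2; q1-y>q3; q2-x>q2; q2-y>q4; q3-x>q5; q3-y>q6; q4-x>q0; q4-y>q6; q5-x>q0; q5-y>q1; q6-x>q7; q6-y>q3; q7-x>q2; q7-y>q4

Build one automaton per condition and run them in lockstep. One (2 states) tracks the count of `y`s modulo 2; the other (4 states) tracks how much of the suffix `yyx` has currently been matched. Each combined state is a pair, one component from each; accept when both components accept.
8 states suffice.
        x   y  
>  q0   q0  q1 
   q1   q2  q3 
   q2   q2  q4 
   q3   q5  q6 
   q4   q0  q6 
   q5   q0  q1 
   q6   q7  q3 
 * q7   q2  q4 
(> = start, * = accepting)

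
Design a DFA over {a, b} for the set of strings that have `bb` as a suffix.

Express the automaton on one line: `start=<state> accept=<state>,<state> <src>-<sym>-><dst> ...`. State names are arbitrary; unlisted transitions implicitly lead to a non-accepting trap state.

start=s0 accept=s2 s0-a->s0 s0-b->s1 s1-a->s0 s1-b->s2 s2-a->s0 s2-b->s2

Let each state record the length of the longest suffix of the input read so far that is also a prefix of `bb`. s1 means the last symbol is `b`; s2 means the last 2 symbols are `bb`. Accept only at s2, where the string currently ends in `bb`.
        a   b  
>  s0   s0  s1 
   s1   s0  s2 
 * s2   s0  s2 
(> = start, * = accepting)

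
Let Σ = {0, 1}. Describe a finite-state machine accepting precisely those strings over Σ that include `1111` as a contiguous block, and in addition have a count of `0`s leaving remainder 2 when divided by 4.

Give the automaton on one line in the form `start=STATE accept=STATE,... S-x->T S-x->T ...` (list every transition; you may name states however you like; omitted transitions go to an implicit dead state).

start=q0 accept=q18 q0-0->q1 q0-1->q2 q1-0->q3 q1-1->q4 q2-0->q1 q2-1->q5 q3-0->q6 q3-1->q7 q4-0->q3 q4-1->q8 q5-0->q1 q5-1->q9 q6-0->q0 q6-1->q10 q7-0->q6 q7-1->q11 q8-0->q3 q8-1->q12 q9-0->q1 q9-1->q13 q10-0->q0 q10-1->q14 q11-0->q6 q11-1->q15 q12-0->q3 q12-1->q16 q13-0->q16 q13-1->q13 q14-0->q0 q14-1->q17 q15-0->q6 q15-1->q18 q16-0->q18 q16-1->q16 q17-0->q0 q17-1->q19 q18-0->q19 q18-1->q18 q19-0->q13 q19-1->q19

Handle the two conditions separately and then intersect. The first has 5 states tracking whether and how much of `1111` has been seen; the second has 4 states tracking the count of `0`s modulo 4. A product state is a pair (one from each), accepting exactly when both do.
20 states suffice.
          0    1  
>  q0     q1   q2 
   q1     q3   q4 
   q2     q1   q5 
   q3     q6   q7 
   q4     q3   q8 
   q5     q1   q9 
   q6     q0  q10 
   q7     q6  q11 
   q8     q3  q12 
   q9     q1  q13 
   q10    q0  q14 
   q11    q6  q15 
   q12    q3  q16 
   q13   q16  q13 
   q14    q0  q17 
   q15    q6  q18 
   q16   q18  q16 
   q17    q0  q19 
 * q18   q19  q18 
   q19   q13  q19 
(> = start, * = accepting)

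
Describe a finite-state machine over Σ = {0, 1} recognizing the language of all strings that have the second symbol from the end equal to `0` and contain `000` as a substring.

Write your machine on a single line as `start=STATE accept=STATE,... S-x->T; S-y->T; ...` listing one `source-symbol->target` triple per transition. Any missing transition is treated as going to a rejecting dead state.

Handle the two conditions separately and then intersect. One (7 states) tracks the last 2 symbols read; the other (4 states) tracks whether and how much of `000` has been seen. Each combined state is a pair, one component from each; accept when both components accept.
11 states suffice.
          0    1  
>  q0     q1   q2 
   q1     q3   q4 
   q2     q5   q6 
   q3     q7   q4 
   q4     q5   q6 
   q5     q3   q4 
   q6     q5   q6 
 * q7     q7   q8 
 * q8     q9  q10 
   q9     q7   q8 
   q10    q9  q10 
(> = start, * = accepting)

start=q0; accept=q7,q8; q0-0->q1; q0-1->q2; q1-0->q3; q1-1->q4; q2-0->q5; q2-1->q6; q3-0->q7; q3-1->q4; q4-0->q5; q4-1->q6; q5-0->q3; q5-1->q4; q6-0->q5; q6-1->q6; q7-0->q7; q7-1->q8; q8-0->q9; q8-1->q10; q9-0->q7; q9-1->q8; q10-0->q9; q10-1->q10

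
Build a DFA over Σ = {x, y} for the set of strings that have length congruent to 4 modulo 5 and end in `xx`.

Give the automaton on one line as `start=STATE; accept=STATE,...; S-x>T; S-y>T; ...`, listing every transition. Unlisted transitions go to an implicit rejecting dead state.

Run two small machines in parallel and take their product. One (5 states) tracks the input length modulo 5; the other (3 states) tracks how much of the suffix `xx` has currently been matched. Each combined state is a pair, one component from each; accept when both components accept. Minimizing collapses redundant product states.
A 7-state machine:
        x   y  
>  s0   s1  s1 
   s1   s2  s2 
   s2   s3  s4 
   s3   s5  s6 
   s4   s6  s6 
 * s5   s0  s0 
   s6   s0  s0 
(> = start, * = accepting)

start=s0; accept=s5; s0-x>s1; s0-y>s1; s1-x>s2; s1-y>s2; s2-x>s3; s2-y>s4; s3-x>s5; s3-y>s6; s4-x>s6; s4-y>s6; s5-x>s0; s5-y>s0; s6-x>s0; s6-y>s0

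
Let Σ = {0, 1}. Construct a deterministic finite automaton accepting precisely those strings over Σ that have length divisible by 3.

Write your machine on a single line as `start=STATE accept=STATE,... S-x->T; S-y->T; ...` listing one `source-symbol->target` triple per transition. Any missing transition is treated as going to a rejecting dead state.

Only the length mod 3 matters, so use a 3-cycle: from any state, every input symbol moves to the next state, wrapping q2 back to q0. Mark q0 accepting.
        0   1  
>* q0   q1  q1 
   q1   q2  q2 
   q2   q0  q0 
(> = start, * = accepting)

start=q0; accept=q0; q0-0->q1; q0-1->q1; q1-0->q2; q1-1->q2; q2-0->q0; q2-1->q0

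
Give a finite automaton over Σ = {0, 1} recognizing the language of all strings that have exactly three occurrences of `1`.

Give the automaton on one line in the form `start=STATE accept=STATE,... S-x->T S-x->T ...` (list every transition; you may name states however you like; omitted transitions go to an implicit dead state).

Count `1`s, saturating at 4: states q0 through q3 mean 0 through 3 `1`s seen; q4 means more than 3. Each `1` increments (capped at q4); other symbols loop. Accept from {q3}.
With 5 states:
        0   1  
>  q0   q0  q1 
   q1   q1  q2 
   q2   q2  q3 
 * q3   q3  q4 
   q4   q4  q4 
(> = start, * = accepting)

start=q0 accept=q3 q0-0->q0 q0-1->q1 q1-0->q1 q1-1->q2 q2-0->q2 q2-1->q3 q3-0->q3 q3-1->q4 q4-0->q4 q4-1->q4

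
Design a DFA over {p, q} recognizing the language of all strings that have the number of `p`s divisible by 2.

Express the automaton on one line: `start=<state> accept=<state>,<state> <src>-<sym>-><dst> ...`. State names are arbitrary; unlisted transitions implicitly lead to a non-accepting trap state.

start=S0 accept=S0 S0-p->S1 S0-q->S0 S1-p->S0 S1-q->S1

Keep the running count of `p`s modulo 2: each `p` advances along the cycle S0 → S1 → S0 while other symbols loop. Accept at S0.
A 2-state machine:
        p   q  
>* S0   S1  S0 
   S1   S0  S1 
(> = start, * = accepting)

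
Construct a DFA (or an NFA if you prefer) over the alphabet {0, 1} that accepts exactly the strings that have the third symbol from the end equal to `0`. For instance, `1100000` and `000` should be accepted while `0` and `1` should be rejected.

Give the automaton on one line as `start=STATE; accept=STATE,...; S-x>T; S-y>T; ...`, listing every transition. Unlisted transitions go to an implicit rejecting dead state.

start=s0; accept=s7,s8,s9,s10; s0-0>s1; s0-1>s2; s1-0>s3; s1-1>s4; s2-0>s5; s2-1>s6; s3-0>s7; s3-1>s8; s4-0>s9; s4-1>s10; s5-0>s11; s5-1>s12; s6-0>s13; s6-1>s14; s7-0>s7; s7-1>s8; s8-0>s9; s8-1>s10; s9-0>s11; s9-1>s12; s10-0>s13; s10-1>s14; s11-0>s7; s11-1>s8; s12-0>s9; s12-1>s10; s13-0>s11; s13-1>s12; s14-0>s13; s14-1>s14

Because acceptance depends on a position counted from the end, the machine has to buffer the most recent 3 symbols. Make each state the string of the last up-to-3 symbols read; on input `x` shift the window left and append `x`. Accept when the buffered window has length 3 and begins with `0`.
          0    1  
>  s0     s1   s2 
   s1     s3   s4 
   s2     s5   s6 
   s3     s7   s8 
   s4     s9  s10 
   s5    s11  s12 
   s6    s13  s14 
 * s7     s7   s8 
 * s8     s9  s10 
 * s9    s11  s12 
 * s10   s13  s14 
   s11    s7   s8 
   s12    s9  s10 
   s13   s11  s12 
   s14   s13  s14 
(> = start, * = accepting)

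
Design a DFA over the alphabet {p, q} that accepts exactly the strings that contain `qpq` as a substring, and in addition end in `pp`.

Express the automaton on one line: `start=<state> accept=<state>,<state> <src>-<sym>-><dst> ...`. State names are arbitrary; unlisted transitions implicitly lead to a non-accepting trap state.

start=A accept=H A-p->B A-q->C B-p->D B-q->C C-p->E C-q->C D-p->D D-q->C E-p->D E-q->F F-p->G F-q->F G-p->H G-q->F H-p->H H-q->F

Handle the two conditions separately and then intersect. One (4 states) tracks whether and how much of `qpq` has been seen; the other (3 states) tracks how much of the suffix `pp` has currently been matched. Each combined state is a pair, one component from each; accept when both components accept.
With 8 states:
       p  q 
>  A   B  C 
   B   D  C 
   C   E  C 
   D   D  C 
   E   D  F 
   F   G  F 
   G   H  F 
 * H   H  F 
(> = start, * = accepting)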